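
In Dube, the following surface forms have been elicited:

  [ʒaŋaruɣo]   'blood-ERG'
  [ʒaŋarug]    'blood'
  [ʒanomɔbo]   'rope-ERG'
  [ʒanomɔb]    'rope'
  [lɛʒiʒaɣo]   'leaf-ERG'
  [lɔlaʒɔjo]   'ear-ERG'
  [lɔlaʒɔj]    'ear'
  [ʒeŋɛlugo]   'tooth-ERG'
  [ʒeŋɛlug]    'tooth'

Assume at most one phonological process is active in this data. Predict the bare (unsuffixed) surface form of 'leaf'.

In [ʒaŋaruɣo] and [ʒaŋarug] the final segment of 'blood' alternates: [ɣ] ~ [g].
Compare 'tooth', with invariant [g] in [ʒeŋɛlugo] and [ʒeŋɛlug]: an analysis with underlying /g/ and a rule producing [ɣ] before the ERG suffix would wrongly predict alternation here too.
The underlying segment must be /ɣ/; voiced fricatives become stops word-finally, yielding [g] there.
From [lɛʒiʒaɣo] the stem 'leaf' is /lɛʒiʒaɣ/; word-finally this yields [lɛʒiʒag].

[lɛʒiʒag]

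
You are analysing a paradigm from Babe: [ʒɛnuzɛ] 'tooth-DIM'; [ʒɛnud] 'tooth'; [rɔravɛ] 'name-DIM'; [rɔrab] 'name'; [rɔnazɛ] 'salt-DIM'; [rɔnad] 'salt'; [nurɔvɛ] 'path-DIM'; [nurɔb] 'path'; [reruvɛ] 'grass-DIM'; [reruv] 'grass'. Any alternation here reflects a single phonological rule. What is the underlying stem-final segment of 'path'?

/b/

'path' shows [v] ~ [b] at the end of the stem ([nurɔvɛ] vs [nurɔb]).
But 'grass' keeps [v] in both environments ([reruvɛ], [reruv]), so there is no rule changing /v/ to [b] in isolation.
The underlying segment must be /b/; voiced stops become fricatives between vowels, yielding [v] there.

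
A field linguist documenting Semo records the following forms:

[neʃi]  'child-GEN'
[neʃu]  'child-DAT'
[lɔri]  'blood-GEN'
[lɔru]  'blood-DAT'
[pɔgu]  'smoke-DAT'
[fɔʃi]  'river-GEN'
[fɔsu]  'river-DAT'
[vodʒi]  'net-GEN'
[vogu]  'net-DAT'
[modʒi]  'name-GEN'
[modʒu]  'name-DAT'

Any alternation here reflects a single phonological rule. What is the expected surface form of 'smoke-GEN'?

[pɔdʒi]

'net' shows [dʒ] ~ [g] at the end of the stem ([vodʒi] vs [vogu]).
If /dʒ/ were underlying and a rule turned it into [g] before the DAT suffix, 'name' would also alternate; but it has [dʒ] in both [modʒi] and [modʒu].
The underlying segment must be /g/; /g/ and /s/ become palato-alveolar [dʒ] and [ʃ] before a front vowel, yielding [dʒ] there.
From [pɔgu] the stem 'smoke' is /pɔg/; before a front vowel this yields [pɔdʒi].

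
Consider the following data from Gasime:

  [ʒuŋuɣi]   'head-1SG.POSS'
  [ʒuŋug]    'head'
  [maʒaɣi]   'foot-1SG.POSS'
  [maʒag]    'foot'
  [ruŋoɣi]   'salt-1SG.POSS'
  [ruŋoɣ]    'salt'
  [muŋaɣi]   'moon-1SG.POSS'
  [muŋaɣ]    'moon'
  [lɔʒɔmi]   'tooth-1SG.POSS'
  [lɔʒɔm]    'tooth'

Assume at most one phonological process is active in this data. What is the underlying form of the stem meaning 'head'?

/ʒuŋug/

The stem for 'head' ends in [ɣ] in [ʒuŋuɣi] but [g] in [ʒuŋug].
If /ɣ/ were underlying and a rule turned it into [g] in isolation, 'salt' would also alternate; but it has [ɣ] in both [ruŋoɣi] and [ruŋoɣ].
The alternation reflects intervocalic spirantization: voiced stops become fricatives between vowels. /g/ is underlying.
The underlying form of 'head' is therefore /ʒuŋug/.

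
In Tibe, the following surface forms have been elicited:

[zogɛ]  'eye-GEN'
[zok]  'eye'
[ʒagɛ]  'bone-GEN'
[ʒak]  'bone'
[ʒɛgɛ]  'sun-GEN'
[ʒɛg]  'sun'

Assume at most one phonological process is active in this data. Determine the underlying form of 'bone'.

In [ʒagɛ] and [ʒak] the final segment of 'bone' alternates: [g] ~ [k].
The stem 'sun' ([ʒɛgɛ], [ʒɛg]) shows [g] unchanged in both environments, so [g] cannot be basic with [k] derived in isolation.
The alternation reflects intervocalic voicing: voiceless stops become voiced between vowels. /k/ is underlying.
So 'bone' = /ʒak/.

/ʒak/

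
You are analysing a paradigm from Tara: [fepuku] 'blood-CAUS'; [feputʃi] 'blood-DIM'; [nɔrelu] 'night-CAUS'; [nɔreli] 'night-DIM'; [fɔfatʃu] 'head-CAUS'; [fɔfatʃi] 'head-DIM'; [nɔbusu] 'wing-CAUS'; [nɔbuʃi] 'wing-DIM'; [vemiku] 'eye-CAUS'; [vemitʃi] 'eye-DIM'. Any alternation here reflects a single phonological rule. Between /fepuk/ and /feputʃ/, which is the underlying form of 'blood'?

/fepuk/

The stem for 'blood' ends in [k] in [fepuku] but [tʃ] in [feputʃi].
But 'head' keeps [tʃ] in both environments ([fɔfatʃu], [fɔfatʃi]), so there is no rule changing /tʃ/ to [k] before the CAUS suffix.
So /k/ is underlying, and a rule of palatalization before a front vowel — /k/ and /s/ become palato-alveolar [tʃ] and [ʃ] before a front vowel — gives [tʃ].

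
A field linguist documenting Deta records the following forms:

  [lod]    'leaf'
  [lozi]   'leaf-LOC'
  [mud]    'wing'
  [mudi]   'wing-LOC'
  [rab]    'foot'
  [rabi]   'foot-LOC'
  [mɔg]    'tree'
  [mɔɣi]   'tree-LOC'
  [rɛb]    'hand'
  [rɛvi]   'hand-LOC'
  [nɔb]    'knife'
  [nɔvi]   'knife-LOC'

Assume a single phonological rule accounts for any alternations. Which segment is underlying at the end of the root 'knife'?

/v/

The root 'knife' surfaces as [nɔb] and [nɔvi], with a stem-final [b] ~ [v] alternation.
The stem 'foot' ([rab], [rabi]) shows [b] unchanged in both environments, so [b] cannot be basic with [v] derived before the LOC suffix.
The underlying segment must be /v/; voiced fricatives become stops word-finally, yielding [b] there.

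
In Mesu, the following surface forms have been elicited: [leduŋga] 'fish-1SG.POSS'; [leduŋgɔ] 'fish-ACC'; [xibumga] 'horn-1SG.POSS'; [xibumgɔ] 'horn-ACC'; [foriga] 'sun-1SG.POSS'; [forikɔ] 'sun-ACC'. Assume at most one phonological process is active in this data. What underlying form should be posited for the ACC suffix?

/-kɔ/

The ACC morpheme has two allomorphs, [-gɔ] and [-kɔ].
The 1SG.POSS suffix, which begins with [g], is invariant after every stem; so [g] is not altered by any rule here.
The ACC suffix is therefore /-kɔ/ underlyingly, with post-nasal voicing: voiceless stops become voiced after a nasal.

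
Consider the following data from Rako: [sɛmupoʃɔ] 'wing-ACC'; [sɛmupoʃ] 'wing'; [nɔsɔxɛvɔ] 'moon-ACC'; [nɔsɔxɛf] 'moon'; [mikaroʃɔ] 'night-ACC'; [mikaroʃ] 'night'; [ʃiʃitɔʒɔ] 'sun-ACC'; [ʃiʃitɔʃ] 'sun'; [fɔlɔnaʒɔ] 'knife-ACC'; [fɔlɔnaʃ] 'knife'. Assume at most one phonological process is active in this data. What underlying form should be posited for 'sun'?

'sun' shows [ʒ] ~ [ʃ] at the end of the stem ([ʃiʃitɔʒɔ] vs [ʃiʃitɔʃ]).
If /ʃ/ were underlying and a rule turned it into [ʒ] before the ACC suffix, 'wing' would also alternate; but it has [ʃ] in both [sɛmupoʃɔ] and [sɛmupoʃ].
So /ʒ/ is underlying, and a rule of word-final obstruent devoicing — voiced obstruents become voiceless word-finally — gives [ʃ].

/ʃiʃitɔʒ/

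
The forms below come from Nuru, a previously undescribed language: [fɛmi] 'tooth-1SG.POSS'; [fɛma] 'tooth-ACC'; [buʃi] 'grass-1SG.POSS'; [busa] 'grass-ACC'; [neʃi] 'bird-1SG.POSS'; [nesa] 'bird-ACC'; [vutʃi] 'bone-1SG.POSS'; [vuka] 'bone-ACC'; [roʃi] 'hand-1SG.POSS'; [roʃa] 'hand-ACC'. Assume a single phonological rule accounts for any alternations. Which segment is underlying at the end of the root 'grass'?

/s/

In [buʃi] and [busa] the final segment of 'grass' alternates: [ʃ] ~ [s].
But 'hand' keeps [ʃ] in both environments ([roʃi], [roʃa]), so there is no rule changing /ʃ/ to [s] before the ACC suffix.
Therefore /s/ is basic and [ʃ] is derived by palatalization before a front vowel (/k/ and /s/ become palato-alveolar [tʃ] and [ʃ] before a front vowel).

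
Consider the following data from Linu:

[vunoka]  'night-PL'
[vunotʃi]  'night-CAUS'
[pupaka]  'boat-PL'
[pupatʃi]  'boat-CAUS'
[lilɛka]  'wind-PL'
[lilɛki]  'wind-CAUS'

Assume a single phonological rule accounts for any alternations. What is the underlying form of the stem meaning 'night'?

The root 'night' surfaces as [vunoka] and [vunotʃi], with a stem-final [k] ~ [tʃ] alternation.
Compare 'wind', with invariant [k] in [lilɛka] and [lilɛki]: an analysis with underlying /k/ and a rule producing [tʃ] before the CAUS suffix would wrongly predict alternation here too.
The underlying segment must be /tʃ/; palato-alveolar /tʃ/ becomes [k] when no front vowel follows, yielding [k] there.

/vunotʃ/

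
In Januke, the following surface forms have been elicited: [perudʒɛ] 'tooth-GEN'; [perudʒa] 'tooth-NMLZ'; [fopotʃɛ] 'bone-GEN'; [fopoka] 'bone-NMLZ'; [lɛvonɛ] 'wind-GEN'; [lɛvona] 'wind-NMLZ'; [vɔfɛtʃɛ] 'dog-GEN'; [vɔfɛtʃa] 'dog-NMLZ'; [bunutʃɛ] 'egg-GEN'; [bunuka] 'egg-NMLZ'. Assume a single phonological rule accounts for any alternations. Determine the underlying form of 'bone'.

/fopok/

The root 'bone' surfaces as [fopotʃɛ] and [fopoka], with a stem-final [tʃ] ~ [k] alternation.
If /tʃ/ were underlying and a rule turned it into [k] before the NMLZ suffix, 'dog' would also alternate; but it has [tʃ] in both [vɔfɛtʃɛ] and [vɔfɛtʃa].
Therefore /k/ is basic and [tʃ] is derived by palatalization before a front vowel (/k/ becomes palato-alveolar [tʃ] before a front vowel).
The underlying form of 'bone' is therefore /fopok/.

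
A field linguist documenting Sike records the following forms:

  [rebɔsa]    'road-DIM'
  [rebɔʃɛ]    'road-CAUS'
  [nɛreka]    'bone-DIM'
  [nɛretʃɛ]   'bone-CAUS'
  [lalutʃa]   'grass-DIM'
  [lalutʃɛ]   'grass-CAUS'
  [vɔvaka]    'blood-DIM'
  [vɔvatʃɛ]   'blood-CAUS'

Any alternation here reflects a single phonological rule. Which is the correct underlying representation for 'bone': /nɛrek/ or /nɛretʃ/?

In [nɛreka] and [nɛretʃɛ] the final segment of 'bone' alternates: [k] ~ [tʃ].
The stem 'grass' ([lalutʃa], [lalutʃɛ]) shows [tʃ] unchanged in both environments, so [tʃ] cannot be basic with [k] derived before the DIM suffix.
So /k/ is underlying, and a rule of palatalization before a front vowel — /k/ and /s/ become palato-alveolar [tʃ] and [ʃ] before a front vowel — gives [tʃ].

/nɛrek/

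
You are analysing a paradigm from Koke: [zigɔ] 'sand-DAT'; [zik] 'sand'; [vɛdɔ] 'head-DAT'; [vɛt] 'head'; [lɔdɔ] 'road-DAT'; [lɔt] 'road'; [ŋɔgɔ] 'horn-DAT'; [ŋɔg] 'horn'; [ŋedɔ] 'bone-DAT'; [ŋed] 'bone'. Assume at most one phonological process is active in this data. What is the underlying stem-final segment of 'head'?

The stem for 'head' ends in [d] in [vɛdɔ] but [t] in [vɛt].
If /d/ were underlying and a rule turned it into [t] in isolation, 'bone' would also alternate; but it has [d] in both [ŋedɔ] and [ŋed].
Therefore /t/ is basic and [d] is derived by intervocalic voicing (voiceless stops become voiced between vowels).

/t/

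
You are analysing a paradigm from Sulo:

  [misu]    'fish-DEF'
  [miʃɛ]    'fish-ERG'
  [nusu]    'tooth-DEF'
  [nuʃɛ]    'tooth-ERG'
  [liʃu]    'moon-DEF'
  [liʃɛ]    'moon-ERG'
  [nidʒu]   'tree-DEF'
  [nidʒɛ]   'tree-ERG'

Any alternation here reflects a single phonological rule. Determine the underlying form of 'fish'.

/mis/

The stem for 'fish' ends in [s] in [misu] but [ʃ] in [miʃɛ].
Compare 'moon', with invariant [ʃ] in [liʃu] and [liʃɛ]: an analysis with underlying /ʃ/ and a rule producing [s] before the DEF suffix would wrongly predict alternation here too.
The underlying segment must be /s/; /s/ becomes palato-alveolar [ʃ] before a front vowel, yielding [ʃ] there.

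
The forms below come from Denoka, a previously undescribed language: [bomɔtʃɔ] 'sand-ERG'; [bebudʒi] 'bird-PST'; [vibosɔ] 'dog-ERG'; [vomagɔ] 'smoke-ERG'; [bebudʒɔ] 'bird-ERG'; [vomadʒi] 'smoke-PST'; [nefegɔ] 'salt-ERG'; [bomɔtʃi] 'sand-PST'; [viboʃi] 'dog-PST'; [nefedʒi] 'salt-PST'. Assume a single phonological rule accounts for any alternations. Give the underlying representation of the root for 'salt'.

/nefeg/

In [nefedʒi] and [nefegɔ] the final segment of 'salt' alternates: [dʒ] ~ [g].
But 'bird' keeps [dʒ] in both environments ([bebudʒi], [bebudʒɔ]), so there is no rule changing /dʒ/ to [g] before the ERG suffix.
Therefore /g/ is basic and [dʒ] is derived by palatalization before a front vowel (/g/ and /s/ become palato-alveolar [dʒ] and [ʃ] before a front vowel).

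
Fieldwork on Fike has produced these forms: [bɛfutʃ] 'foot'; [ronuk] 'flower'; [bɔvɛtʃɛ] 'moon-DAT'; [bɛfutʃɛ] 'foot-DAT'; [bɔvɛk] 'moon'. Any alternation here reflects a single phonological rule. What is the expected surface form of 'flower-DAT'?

[ronutʃɛ]

In [bɔvɛk] and [bɔvɛtʃɛ] the final segment of 'moon' alternates: [k] ~ [tʃ].
The stem 'foot' ([bɛfutʃ], [bɛfutʃɛ]) shows [tʃ] unchanged in both environments, so [tʃ] cannot be basic with [k] derived in isolation.
The underlying segment must be /k/; /k/ becomes palato-alveolar [tʃ] before a front vowel, yielding [tʃ] there.
From [ronuk] the stem 'flower' is /ronuk/; before a front vowel this yields [ronutʃɛ].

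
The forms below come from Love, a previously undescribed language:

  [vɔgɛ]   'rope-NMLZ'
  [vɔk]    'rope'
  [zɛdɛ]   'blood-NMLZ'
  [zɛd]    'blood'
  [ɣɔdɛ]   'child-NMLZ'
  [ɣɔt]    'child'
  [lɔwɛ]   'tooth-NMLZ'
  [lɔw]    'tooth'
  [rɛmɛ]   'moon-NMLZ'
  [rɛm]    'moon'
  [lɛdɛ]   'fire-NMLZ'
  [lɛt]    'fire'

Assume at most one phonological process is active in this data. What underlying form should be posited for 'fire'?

'fire' shows [d] ~ [t] at the end of the stem ([lɛdɛ] vs [lɛt]).
If /d/ were underlying and a rule turned it into [t] in isolation, 'blood' would also alternate; but it has [d] in both [zɛdɛ] and [zɛd].
Therefore /t/ is basic and [d] is derived by intervocalic voicing (voiceless stops become voiced between vowels).

/lɛt/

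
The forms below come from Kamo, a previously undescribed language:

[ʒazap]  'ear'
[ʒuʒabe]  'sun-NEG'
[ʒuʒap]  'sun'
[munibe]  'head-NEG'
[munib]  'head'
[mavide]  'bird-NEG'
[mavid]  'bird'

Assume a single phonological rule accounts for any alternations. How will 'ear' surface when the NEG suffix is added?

The stem for 'sun' ends in [b] in [ʒuʒabe] but [p] in [ʒuʒap].
The stem 'head' ([munibe], [munib]) shows [b] unchanged in both environments, so [b] cannot be basic with [p] derived in isolation.
The alternation reflects intervocalic voicing: voiceless stops become voiced between vowels. /p/ is underlying.
From [ʒazap] the stem 'ear' is /ʒazap/; between vowels this yields [ʒazabe].

[ʒazabe]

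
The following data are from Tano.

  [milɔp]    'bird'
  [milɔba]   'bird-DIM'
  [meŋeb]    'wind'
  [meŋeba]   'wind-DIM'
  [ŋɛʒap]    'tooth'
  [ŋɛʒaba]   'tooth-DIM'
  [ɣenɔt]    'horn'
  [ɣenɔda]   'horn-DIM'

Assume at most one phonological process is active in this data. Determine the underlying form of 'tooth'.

/ŋɛʒap/

The stem for 'tooth' ends in [p] in [ŋɛʒap] but [b] in [ŋɛʒaba].
But 'wind' keeps [b] in both environments ([meŋeb], [meŋeba]), so there is no rule changing /b/ to [p] in isolation.
The underlying segment must be /p/; voiceless stops become voiced between vowels, yielding [b] there.
Hence 'tooth' is /ŋɛʒap/ underlyingly.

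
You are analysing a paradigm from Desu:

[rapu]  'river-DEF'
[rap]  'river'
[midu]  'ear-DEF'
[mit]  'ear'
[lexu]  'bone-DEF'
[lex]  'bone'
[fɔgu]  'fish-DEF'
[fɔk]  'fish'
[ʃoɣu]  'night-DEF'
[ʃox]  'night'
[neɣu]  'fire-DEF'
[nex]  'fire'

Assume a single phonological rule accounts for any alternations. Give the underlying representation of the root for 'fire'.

/neɣ/

The stem for 'fire' ends in [ɣ] in [neɣu] but [x] in [nex].
The stem 'bone' ([lexu], [lex]) shows [x] unchanged in both environments, so [x] cannot be basic with [ɣ] derived before the DEF suffix.
The alternation reflects word-final obstruent devoicing: voiced obstruents become voiceless word-finally. /ɣ/ is underlying.
So 'fire' = /neɣ/.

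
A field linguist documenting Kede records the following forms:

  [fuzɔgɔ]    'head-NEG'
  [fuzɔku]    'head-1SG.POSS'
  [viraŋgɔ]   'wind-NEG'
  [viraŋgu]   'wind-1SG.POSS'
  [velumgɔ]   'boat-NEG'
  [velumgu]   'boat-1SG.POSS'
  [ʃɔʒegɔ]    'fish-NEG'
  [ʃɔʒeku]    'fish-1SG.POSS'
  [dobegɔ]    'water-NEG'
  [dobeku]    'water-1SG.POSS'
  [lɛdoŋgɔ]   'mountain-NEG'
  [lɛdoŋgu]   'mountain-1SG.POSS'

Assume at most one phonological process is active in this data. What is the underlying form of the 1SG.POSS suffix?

/-ku/

The 1SG.POSS suffix surfaces as [-gu] and [-ku], depending on the final segment of the stem.
By contrast the NEG suffix keeps its initial [g] throughout — that segment must be underlying.
So the underlying form is /-ku/, and voiceless stops become voiced after a nasal.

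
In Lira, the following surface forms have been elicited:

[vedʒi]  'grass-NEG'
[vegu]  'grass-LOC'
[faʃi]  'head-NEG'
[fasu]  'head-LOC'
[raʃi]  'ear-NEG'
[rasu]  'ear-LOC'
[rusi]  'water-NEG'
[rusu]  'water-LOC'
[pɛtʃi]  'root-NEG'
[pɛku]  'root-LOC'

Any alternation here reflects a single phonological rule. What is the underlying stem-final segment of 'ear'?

The stem for 'ear' ends in [ʃ] in [raʃi] but [s] in [rasu].
But 'water' keeps [s] in both environments ([rusi], [rusu]), so there is no rule changing /s/ to [ʃ] before the NEG suffix.
So /ʃ/ is underlying, and a rule of depalatalization — palato-alveolar /tʃ/, /dʒ/ and /ʃ/ become [k], [g] and [s] when no front vowel follows — gives [s].

/ʃ/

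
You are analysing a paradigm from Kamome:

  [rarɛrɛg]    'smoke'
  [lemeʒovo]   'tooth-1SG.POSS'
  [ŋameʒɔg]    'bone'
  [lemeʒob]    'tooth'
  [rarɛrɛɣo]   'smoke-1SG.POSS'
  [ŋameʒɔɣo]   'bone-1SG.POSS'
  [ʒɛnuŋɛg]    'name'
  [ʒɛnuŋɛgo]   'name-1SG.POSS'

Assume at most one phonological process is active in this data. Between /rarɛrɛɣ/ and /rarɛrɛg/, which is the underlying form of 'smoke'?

The root 'smoke' surfaces as [rarɛrɛɣo] and [rarɛrɛg], with a stem-final [ɣ] ~ [g] alternation.
The stem 'name' ([ʒɛnuŋɛgo], [ʒɛnuŋɛg]) shows [g] unchanged in both environments, so [g] cannot be basic with [ɣ] derived before the 1SG.POSS suffix.
Therefore /ɣ/ is basic and [g] is derived by word-final hardening (voiced fricatives become stops word-finally).

/rarɛrɛɣ/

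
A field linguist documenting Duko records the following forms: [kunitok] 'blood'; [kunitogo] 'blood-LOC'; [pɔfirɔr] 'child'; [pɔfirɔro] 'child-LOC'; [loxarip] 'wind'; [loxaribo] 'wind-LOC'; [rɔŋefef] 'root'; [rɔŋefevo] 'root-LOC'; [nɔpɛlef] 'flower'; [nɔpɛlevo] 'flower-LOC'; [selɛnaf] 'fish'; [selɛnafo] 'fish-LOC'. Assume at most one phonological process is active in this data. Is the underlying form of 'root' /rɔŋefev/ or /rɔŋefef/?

/rɔŋefev/

The stem for 'root' ends in [f] in [rɔŋefef] but [v] in [rɔŋefevo].
But 'fish' keeps [f] in both environments ([selɛnaf], [selɛnafo]), so there is no rule changing /f/ to [v] before the LOC suffix.
The underlying segment must be /v/; voiced obstruents become voiceless word-finally, yielding [f] there.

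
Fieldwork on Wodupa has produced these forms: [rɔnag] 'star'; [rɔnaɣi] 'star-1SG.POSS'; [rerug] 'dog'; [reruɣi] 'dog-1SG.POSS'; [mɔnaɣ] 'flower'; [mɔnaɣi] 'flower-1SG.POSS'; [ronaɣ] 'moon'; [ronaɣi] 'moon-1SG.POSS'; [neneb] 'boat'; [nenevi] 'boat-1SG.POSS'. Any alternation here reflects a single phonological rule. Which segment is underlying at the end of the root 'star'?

/g/

In [rɔnag] and [rɔnaɣi] the final segment of 'star' alternates: [g] ~ [ɣ].
Compare 'moon', with invariant [ɣ] in [ronaɣ] and [ronaɣi]: an analysis with underlying /ɣ/ and a rule producing [g] in isolation would wrongly predict alternation here too.
The underlying segment must be /g/; voiced stops become fricatives between vowels, yielding [ɣ] there.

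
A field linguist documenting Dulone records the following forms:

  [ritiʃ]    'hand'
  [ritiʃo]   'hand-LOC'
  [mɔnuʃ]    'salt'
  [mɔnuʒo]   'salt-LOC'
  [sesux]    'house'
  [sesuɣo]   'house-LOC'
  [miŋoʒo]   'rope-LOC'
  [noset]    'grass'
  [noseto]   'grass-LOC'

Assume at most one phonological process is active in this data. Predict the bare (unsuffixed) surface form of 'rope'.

The stem for 'salt' ends in [ʃ] in [mɔnuʃ] but [ʒ] in [mɔnuʒo].
If /ʃ/ were underlying and a rule turned it into [ʒ] before the LOC suffix, 'hand' would also alternate; but it has [ʃ] in both [ritiʃ] and [ritiʃo].
The alternation reflects word-final obstruent devoicing: voiced obstruents become voiceless word-finally. /ʒ/ is underlying.
The one attested form of 'rope', [miŋoʒo], shows underlying /miŋoʒ/. Applying the same rule word-finally gives [miŋoʃ].

[miŋoʃ]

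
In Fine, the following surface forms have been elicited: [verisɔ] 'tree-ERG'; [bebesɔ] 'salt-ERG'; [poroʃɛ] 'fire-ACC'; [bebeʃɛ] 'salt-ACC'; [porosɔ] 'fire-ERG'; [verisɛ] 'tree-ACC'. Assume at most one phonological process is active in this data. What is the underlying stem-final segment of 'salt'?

The stem for 'salt' ends in [s] in [bebesɔ] but [ʃ] in [bebeʃɛ].
The stem 'tree' ([verisɔ], [verisɛ]) shows [s] unchanged in both environments, so [s] cannot be basic with [ʃ] derived before the ACC suffix.
The underlying segment must be /ʃ/; palato-alveolar /ʃ/ becomes [s] when no front vowel follows, yielding [s] there.

/ʃ/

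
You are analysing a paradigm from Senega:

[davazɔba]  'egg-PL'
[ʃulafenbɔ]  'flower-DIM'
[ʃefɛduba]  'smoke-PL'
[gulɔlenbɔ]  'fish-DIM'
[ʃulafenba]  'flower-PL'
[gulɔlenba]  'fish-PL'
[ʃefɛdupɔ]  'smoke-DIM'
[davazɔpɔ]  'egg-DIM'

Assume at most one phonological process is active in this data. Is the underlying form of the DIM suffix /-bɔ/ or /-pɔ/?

The DIM suffix surfaces as [-bɔ] and [-pɔ], depending on the final segment of the stem.
The PL suffix, which begins with [b], is invariant after every stem; so [b] is not altered by any rule here.
So the underlying form is /-pɔ/, and voiceless stops become voiced after a nasal.

/-pɔ/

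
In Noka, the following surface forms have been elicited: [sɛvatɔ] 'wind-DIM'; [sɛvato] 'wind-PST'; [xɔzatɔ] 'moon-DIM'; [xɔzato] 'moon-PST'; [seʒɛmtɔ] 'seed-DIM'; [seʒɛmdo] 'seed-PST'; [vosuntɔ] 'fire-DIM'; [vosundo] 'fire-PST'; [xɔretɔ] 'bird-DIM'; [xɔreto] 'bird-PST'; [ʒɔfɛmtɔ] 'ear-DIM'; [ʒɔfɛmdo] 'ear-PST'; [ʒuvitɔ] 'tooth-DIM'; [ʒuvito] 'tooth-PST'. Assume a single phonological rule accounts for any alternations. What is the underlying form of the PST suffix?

The PST morpheme has two allomorphs, [-do] and [-to].
By contrast the DIM suffix keeps its initial [t] throughout — that segment must be underlying.
So the underlying form is /-do/, and voiced stops become voiceless after a vowel.

/-do/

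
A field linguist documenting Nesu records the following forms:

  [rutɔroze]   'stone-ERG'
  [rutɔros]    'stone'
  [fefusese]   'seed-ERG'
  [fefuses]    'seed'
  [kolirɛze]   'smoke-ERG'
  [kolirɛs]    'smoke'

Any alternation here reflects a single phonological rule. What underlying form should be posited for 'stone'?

/rutɔroz/

The stem for 'stone' ends in [z] in [rutɔroze] but [s] in [rutɔros].
If /s/ were underlying and a rule turned it into [z] before the ERG suffix, 'seed' would also alternate; but it has [s] in both [fefusese] and [fefuses].
The underlying segment must be /z/; voiced obstruents become voiceless word-finally, yielding [s] there.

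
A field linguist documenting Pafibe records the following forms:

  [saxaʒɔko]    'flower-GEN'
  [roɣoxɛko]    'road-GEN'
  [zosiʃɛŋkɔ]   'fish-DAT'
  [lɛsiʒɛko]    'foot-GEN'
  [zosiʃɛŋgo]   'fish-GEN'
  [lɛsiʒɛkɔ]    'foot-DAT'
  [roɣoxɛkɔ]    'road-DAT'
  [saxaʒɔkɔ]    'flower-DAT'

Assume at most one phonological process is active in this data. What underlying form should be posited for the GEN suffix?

The GEN suffix surfaces as [-go] and [-ko], depending on the final segment of the stem.
The DAT suffix, which begins with [k], is invariant after every stem; so [k] is not altered by any rule here.
The GEN suffix is therefore /-go/ underlyingly, with post-vocalic devoicing: voiced stops become voiceless after a vowel.

/-go/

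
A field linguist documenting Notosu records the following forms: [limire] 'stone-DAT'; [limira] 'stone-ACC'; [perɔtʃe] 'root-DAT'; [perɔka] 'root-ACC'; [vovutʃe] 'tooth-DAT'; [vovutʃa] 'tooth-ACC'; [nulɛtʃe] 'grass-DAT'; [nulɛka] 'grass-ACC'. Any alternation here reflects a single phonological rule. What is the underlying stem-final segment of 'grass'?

In [nulɛtʃe] and [nulɛka] the final segment of 'grass' alternates: [tʃ] ~ [k].
The stem 'tooth' ([vovutʃe], [vovutʃa]) shows [tʃ] unchanged in both environments, so [tʃ] cannot be basic with [k] derived before the ACC suffix.
The underlying segment must be /k/; /k/ becomes palato-alveolar [tʃ] before a front vowel, yielding [tʃ] there.

/k/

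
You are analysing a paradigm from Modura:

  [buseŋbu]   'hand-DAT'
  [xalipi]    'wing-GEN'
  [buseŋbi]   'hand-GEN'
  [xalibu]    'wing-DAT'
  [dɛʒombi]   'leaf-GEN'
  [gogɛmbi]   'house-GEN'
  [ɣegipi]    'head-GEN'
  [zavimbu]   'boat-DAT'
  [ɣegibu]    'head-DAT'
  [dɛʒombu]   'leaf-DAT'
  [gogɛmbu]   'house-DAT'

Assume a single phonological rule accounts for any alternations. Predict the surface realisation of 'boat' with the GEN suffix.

[zavimbi]

The GEN morpheme has two allomorphs, [-bi] and [-pi].
The DAT suffix, which begins with [b], is invariant after every stem; so [b] is not altered by any rule here.
So the underlying form is /-pi/, and voiceless stops become voiced after a nasal.
After 'boat', which ends in a nasal, the suffix surfaces as [-bi], giving [zavimbi].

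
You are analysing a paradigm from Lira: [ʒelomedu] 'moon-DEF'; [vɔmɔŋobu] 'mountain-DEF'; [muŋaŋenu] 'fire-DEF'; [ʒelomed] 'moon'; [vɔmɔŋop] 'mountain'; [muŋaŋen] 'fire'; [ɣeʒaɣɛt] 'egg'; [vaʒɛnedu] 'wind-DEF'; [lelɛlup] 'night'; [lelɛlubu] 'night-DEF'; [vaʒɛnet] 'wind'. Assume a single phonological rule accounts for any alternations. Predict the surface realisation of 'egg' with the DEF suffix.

[ɣeʒaɣɛdu]

'wind' shows [t] ~ [d] at the end of the stem ([vaʒɛnet] vs [vaʒɛnedu]).
But 'moon' keeps [d] in both environments ([ʒelomed], [ʒelomedu]), so there is no rule changing /d/ to [t] in isolation.
The underlying segment must be /t/; voiceless stops become voiced between vowels, yielding [d] there.
From [ɣeʒaɣɛt] the stem 'egg' is /ɣeʒaɣɛt/; between vowels this yields [ɣeʒaɣɛdu].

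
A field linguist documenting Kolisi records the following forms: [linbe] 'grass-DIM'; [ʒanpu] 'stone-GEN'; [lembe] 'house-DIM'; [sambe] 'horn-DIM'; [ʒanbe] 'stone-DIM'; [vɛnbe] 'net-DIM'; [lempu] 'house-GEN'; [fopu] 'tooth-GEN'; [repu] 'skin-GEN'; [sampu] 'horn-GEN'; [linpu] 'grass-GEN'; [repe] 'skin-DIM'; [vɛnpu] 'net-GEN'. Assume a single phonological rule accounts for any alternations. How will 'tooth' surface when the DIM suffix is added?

The DIM suffix surfaces as [-be] and [-pe], depending on the final segment of the stem.
The GEN suffix, which begins with [p], is invariant after every stem; so [p] is not altered by any rule here.
The DIM suffix is therefore /-be/ underlyingly, with post-vocalic devoicing: voiced stops become voiceless after a vowel.
After 'tooth', which ends in a vowel, the suffix surfaces as [-pe], giving [fope].

[fope]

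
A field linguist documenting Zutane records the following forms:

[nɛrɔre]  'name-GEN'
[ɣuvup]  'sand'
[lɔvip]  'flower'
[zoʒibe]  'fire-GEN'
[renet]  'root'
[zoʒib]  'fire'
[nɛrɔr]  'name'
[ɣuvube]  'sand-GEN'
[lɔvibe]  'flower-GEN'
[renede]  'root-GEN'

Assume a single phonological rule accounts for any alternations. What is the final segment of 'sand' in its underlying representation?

The root 'sand' surfaces as [ɣuvube] and [ɣuvup], with a stem-final [b] ~ [p] alternation.
Compare 'fire', with invariant [b] in [zoʒibe] and [zoʒib]: an analysis with underlying /b/ and a rule producing [p] in isolation would wrongly predict alternation here too.
The underlying segment must be /p/; voiceless stops become voiced between vowels, yielding [b] there.

/p/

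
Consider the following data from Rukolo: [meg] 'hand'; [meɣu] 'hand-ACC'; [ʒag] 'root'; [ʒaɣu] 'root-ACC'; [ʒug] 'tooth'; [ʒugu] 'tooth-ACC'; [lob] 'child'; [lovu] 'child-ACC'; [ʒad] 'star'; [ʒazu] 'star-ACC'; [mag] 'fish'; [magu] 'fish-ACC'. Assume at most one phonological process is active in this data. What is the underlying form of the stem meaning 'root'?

'root' shows [g] ~ [ɣ] at the end of the stem ([ʒag] vs [ʒaɣu]).
Compare 'fish', with invariant [g] in [mag] and [magu]: an analysis with underlying /g/ and a rule producing [ɣ] before the ACC suffix would wrongly predict alternation here too.
Therefore /ɣ/ is basic and [g] is derived by word-final hardening (voiced fricatives become stops word-finally).
So 'root' = /ʒaɣ/.

/ʒaɣ/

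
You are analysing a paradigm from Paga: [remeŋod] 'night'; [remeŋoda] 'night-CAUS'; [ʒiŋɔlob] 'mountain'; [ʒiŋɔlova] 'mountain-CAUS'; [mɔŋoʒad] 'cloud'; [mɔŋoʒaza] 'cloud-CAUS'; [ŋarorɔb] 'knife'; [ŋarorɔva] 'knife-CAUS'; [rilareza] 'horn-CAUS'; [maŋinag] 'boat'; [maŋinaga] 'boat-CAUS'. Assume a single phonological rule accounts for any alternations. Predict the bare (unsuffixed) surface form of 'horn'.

[rilared]

'cloud' shows [d] ~ [z] at the end of the stem ([mɔŋoʒad] vs [mɔŋoʒaza]).
Compare 'night', with invariant [d] in [remeŋod] and [remeŋoda]: an analysis with underlying /d/ and a rule producing [z] before the CAUS suffix would wrongly predict alternation here too.
Therefore /z/ is basic and [d] is derived by word-final hardening (voiced fricatives become stops word-finally).
From [rilareza] the stem 'horn' is /rilarez/; word-finally this yields [rilared].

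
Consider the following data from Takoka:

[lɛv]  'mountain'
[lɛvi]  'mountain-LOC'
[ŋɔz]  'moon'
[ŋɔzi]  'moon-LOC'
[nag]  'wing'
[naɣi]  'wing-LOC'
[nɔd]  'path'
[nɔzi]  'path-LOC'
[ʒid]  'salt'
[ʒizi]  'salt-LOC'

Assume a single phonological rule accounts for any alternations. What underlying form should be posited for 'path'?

'path' shows [d] ~ [z] at the end of the stem ([nɔd] vs [nɔzi]).
The stem 'moon' ([ŋɔz], [ŋɔzi]) shows [z] unchanged in both environments, so [z] cannot be basic with [d] derived in isolation.
The alternation reflects intervocalic spirantization: voiced stops become fricatives between vowels. /d/ is underlying.
So 'path' = /nɔd/.

/nɔd/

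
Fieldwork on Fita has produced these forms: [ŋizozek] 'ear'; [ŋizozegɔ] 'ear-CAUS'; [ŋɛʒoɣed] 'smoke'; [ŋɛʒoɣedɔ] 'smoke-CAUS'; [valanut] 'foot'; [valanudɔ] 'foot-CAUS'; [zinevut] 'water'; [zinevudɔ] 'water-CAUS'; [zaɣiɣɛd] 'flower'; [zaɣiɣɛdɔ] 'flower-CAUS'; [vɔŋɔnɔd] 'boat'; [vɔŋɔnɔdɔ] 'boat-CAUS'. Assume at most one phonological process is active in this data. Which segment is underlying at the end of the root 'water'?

/t/

'water' shows [t] ~ [d] at the end of the stem ([zinevut] vs [zinevudɔ]).
The stem 'boat' ([vɔŋɔnɔd], [vɔŋɔnɔdɔ]) shows [d] unchanged in both environments, so [d] cannot be basic with [t] derived in isolation.
Therefore /t/ is basic and [d] is derived by intervocalic voicing (voiceless stops become voiced between vowels).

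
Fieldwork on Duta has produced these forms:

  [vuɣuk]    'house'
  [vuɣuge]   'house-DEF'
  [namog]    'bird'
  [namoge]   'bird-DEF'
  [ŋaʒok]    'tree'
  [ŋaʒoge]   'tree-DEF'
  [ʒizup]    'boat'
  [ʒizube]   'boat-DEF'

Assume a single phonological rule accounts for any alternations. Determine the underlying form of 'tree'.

/ŋaʒok/

The root 'tree' surfaces as [ŋaʒok] and [ŋaʒoge], with a stem-final [k] ~ [g] alternation.
Compare 'bird', with invariant [g] in [namog] and [namoge]: an analysis with underlying /g/ and a rule producing [k] in isolation would wrongly predict alternation here too.
The alternation reflects intervocalic voicing: voiceless stops become voiced between vowels. /k/ is underlying.
The underlying form of 'tree' is therefore /ŋaʒok/.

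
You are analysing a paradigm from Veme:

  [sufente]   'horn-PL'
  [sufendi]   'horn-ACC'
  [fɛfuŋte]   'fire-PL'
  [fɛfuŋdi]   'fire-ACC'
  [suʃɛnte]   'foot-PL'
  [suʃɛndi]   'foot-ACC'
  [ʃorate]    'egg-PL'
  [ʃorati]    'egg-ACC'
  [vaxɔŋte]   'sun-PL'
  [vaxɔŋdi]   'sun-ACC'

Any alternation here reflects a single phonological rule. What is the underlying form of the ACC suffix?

/-di/

The ACC morpheme has two allomorphs, [-di] and [-ti].
By contrast the PL suffix keeps its initial [t] throughout — that segment must be underlying.
The ACC suffix is therefore /-di/ underlyingly, with post-vocalic devoicing: voiced stops become voiceless after a vowel.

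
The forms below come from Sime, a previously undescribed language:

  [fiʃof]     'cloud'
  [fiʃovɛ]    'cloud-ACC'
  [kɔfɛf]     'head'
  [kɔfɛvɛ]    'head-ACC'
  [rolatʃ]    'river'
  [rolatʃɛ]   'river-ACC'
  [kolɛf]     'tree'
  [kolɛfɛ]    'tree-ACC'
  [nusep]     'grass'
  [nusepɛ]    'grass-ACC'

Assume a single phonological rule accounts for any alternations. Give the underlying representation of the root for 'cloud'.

/fiʃov/

'cloud' shows [f] ~ [v] at the end of the stem ([fiʃof] vs [fiʃovɛ]).
But 'tree' keeps [f] in both environments ([kolɛf], [kolɛfɛ]), so there is no rule changing /f/ to [v] before the ACC suffix.
Therefore /v/ is basic and [f] is derived by word-final obstruent devoicing (voiced obstruents become voiceless word-finally).
The underlying form of 'cloud' is therefore /fiʃov/.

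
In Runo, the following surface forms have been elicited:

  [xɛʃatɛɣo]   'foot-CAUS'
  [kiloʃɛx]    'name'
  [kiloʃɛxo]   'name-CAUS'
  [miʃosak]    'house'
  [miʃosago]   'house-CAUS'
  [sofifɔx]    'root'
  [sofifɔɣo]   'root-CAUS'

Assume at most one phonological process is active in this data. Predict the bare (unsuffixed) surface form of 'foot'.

'root' shows [x] ~ [ɣ] at the end of the stem ([sofifɔx] vs [sofifɔɣo]).
Compare 'name', with invariant [x] in [kiloʃɛx] and [kiloʃɛxo]: an analysis with underlying /x/ and a rule producing [ɣ] before the CAUS suffix would wrongly predict alternation here too.
The underlying segment must be /ɣ/; voiced obstruents become voiceless word-finally, yielding [x] there.
The one attested form of 'foot', [xɛʃatɛɣo], shows underlying /xɛʃatɛɣ/. Applying the same rule word-finally gives [xɛʃatɛx].

[xɛʃatɛx]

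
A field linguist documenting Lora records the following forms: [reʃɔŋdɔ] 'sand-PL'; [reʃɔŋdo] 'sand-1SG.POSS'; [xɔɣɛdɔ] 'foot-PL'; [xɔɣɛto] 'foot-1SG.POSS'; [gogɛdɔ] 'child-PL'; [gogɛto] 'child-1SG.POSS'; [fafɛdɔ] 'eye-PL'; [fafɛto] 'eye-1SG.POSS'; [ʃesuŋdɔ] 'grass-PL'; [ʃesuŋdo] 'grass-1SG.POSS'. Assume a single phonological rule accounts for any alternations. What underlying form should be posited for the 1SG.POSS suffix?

/-to/

The 1SG.POSS morpheme has two allomorphs, [-do] and [-to].
The PL suffix, which begins with [d], is invariant after every stem; so [d] is not altered by any rule here.
So the underlying form is /-to/, and voiceless stops become voiced after a nasal.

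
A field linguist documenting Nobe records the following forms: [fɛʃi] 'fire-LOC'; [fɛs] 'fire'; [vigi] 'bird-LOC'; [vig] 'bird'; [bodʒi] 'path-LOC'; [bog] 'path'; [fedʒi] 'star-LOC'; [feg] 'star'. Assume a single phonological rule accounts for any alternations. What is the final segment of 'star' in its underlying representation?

/dʒ/

The stem for 'star' ends in [dʒ] in [fedʒi] but [g] in [feg].
Compare 'bird', with invariant [g] in [vigi] and [vig]: an analysis with underlying /g/ and a rule producing [dʒ] before the LOC suffix would wrongly predict alternation here too.
Therefore /dʒ/ is basic and [g] is derived by depalatalization (palato-alveolar /dʒ/ and /ʃ/ become [g] and [s] when no front vowel follows).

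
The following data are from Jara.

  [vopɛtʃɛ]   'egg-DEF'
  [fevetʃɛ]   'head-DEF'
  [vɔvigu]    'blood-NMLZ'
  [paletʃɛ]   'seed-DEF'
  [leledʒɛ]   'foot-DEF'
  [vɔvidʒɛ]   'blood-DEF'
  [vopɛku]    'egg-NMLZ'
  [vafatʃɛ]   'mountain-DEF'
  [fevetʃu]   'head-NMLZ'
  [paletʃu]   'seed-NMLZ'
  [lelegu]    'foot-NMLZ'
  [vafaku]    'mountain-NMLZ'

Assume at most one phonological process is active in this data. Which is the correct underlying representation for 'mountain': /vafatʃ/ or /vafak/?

The stem for 'mountain' ends in [tʃ] in [vafatʃɛ] but [k] in [vafaku].
Compare 'head', with invariant [tʃ] in [fevetʃɛ] and [fevetʃu]: an analysis with underlying /tʃ/ and a rule producing [k] before the NMLZ suffix would wrongly predict alternation here too.
Therefore /k/ is basic and [tʃ] is derived by palatalization before a front vowel (/k/ and /g/ become palato-alveolar [tʃ] and [dʒ] before a front vowel).

/vafak/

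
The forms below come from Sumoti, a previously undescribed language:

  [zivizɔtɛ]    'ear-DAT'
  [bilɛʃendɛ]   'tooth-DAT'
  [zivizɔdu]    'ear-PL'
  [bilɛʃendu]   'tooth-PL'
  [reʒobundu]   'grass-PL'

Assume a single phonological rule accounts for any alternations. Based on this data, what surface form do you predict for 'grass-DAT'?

[reʒobundɛ]

The DAT morpheme has two allomorphs, [-dɛ] and [-tɛ].
By contrast the PL suffix keeps its initial [d] throughout — that segment must be underlying.
The DAT suffix is therefore /-tɛ/ underlyingly, with post-nasal voicing: voiceless stops become voiced after a nasal.
After 'grass', which ends in a nasal, the suffix surfaces as [-dɛ], giving [reʒobundɛ].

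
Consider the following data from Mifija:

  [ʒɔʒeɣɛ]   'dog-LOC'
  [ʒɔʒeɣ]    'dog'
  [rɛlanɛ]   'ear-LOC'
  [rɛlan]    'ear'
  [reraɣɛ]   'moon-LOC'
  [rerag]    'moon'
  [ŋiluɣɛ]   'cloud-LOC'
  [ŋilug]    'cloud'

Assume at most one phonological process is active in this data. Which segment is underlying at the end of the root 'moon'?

/g/

In [reraɣɛ] and [rerag] the final segment of 'moon' alternates: [ɣ] ~ [g].
But 'dog' keeps [ɣ] in both environments ([ʒɔʒeɣɛ], [ʒɔʒeɣ]), so there is no rule changing /ɣ/ to [g] in isolation.
The underlying segment must be /g/; voiced stops become fricatives between vowels, yielding [ɣ] there.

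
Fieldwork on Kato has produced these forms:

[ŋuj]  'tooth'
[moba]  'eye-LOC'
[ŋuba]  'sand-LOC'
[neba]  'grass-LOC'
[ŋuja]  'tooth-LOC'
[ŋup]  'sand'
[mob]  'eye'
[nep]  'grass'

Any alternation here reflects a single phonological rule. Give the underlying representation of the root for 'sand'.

'sand' shows [b] ~ [p] at the end of the stem ([ŋuba] vs [ŋup]).
But 'eye' keeps [b] in both environments ([moba], [mob]), so there is no rule changing /b/ to [p] in isolation.
Therefore /p/ is basic and [b] is derived by intervocalic voicing (voiceless stops become voiced between vowels).
The underlying form of 'sand' is therefore /ŋup/.

/ŋup/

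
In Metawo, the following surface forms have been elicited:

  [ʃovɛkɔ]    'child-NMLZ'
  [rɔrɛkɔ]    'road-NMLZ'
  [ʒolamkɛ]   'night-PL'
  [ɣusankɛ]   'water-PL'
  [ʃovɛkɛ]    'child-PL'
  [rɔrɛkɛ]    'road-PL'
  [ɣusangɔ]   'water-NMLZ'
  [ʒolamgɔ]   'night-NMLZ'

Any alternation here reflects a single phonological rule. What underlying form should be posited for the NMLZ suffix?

/-gɔ/

The NMLZ suffix surfaces as [-gɔ] and [-kɔ], depending on the final segment of the stem.
The PL suffix, which begins with [k], is invariant after every stem; so [k] is not altered by any rule here.
The NMLZ suffix is therefore /-gɔ/ underlyingly, with post-vocalic devoicing: voiced stops become voiceless after a vowel.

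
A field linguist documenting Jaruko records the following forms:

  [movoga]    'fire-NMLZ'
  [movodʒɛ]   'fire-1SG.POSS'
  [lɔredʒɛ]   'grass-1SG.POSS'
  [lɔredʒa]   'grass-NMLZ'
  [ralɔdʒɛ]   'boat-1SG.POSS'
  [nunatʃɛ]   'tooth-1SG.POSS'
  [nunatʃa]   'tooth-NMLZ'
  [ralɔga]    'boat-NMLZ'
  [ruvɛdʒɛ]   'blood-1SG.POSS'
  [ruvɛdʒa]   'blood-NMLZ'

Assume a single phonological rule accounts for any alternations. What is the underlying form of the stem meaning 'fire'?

/movog/

The root 'fire' surfaces as [movodʒɛ] and [movoga], with a stem-final [dʒ] ~ [g] alternation.
The stem 'grass' ([lɔredʒɛ], [lɔredʒa]) shows [dʒ] unchanged in both environments, so [dʒ] cannot be basic with [g] derived before the NMLZ suffix.
So /g/ is underlying, and a rule of palatalization before a front vowel — /g/ becomes palato-alveolar [dʒ] before a front vowel — gives [dʒ].
Hence 'fire' is /movog/ underlyingly.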